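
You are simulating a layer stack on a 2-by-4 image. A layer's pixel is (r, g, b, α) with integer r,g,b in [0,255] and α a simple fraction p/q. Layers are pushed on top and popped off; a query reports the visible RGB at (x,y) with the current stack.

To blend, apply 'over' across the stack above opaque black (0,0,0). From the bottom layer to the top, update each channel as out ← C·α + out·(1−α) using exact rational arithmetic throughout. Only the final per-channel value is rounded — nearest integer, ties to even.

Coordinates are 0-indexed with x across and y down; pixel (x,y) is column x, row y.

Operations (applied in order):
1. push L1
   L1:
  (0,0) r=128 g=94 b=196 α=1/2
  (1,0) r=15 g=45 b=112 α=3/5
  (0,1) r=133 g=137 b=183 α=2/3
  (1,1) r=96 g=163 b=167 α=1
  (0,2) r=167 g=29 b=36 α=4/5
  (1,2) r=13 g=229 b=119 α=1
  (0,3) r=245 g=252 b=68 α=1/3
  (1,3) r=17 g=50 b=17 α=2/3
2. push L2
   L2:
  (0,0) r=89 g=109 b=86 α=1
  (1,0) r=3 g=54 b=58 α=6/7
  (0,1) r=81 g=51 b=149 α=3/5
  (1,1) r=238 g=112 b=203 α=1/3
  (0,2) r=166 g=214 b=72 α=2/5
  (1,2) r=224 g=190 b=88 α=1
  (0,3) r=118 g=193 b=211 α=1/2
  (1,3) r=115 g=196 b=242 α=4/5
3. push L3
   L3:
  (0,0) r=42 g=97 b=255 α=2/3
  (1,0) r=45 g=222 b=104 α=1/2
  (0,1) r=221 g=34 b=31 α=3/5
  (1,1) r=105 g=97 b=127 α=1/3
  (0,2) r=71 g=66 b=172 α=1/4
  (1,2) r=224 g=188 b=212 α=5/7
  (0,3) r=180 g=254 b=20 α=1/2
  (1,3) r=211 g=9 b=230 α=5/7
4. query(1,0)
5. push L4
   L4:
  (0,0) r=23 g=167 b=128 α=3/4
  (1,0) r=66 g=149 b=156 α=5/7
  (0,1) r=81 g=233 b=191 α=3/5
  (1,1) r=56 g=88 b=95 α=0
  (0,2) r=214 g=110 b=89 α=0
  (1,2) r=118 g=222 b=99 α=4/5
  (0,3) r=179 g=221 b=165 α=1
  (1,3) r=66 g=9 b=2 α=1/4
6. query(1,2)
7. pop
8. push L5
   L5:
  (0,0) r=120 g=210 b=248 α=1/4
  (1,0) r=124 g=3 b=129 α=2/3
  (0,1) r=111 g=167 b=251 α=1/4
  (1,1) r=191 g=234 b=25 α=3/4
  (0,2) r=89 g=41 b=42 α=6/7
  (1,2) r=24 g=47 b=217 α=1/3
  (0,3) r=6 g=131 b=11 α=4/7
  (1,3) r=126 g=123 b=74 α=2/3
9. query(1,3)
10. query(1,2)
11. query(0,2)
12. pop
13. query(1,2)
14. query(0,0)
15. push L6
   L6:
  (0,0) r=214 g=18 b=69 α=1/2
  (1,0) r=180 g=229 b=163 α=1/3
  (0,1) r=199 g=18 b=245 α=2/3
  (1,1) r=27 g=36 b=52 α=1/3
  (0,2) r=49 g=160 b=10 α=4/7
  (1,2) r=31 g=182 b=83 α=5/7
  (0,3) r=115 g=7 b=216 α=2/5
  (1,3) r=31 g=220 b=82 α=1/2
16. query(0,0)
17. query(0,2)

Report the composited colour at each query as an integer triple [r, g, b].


(1,0) stack=L1,L2,L3; from [0,0,0]:
L1 α=3/5: [9, 27, 336/5]
L2 α=6/7: [27/7, 351/7, 2076/35]
L3 α=1/2: [171/7, 1905/14, 2858/35]
= [24, 136, 82]

at x=1,y=2 over L1,L2,L3,L4:
after L1 α=1: [13, 229, 119]
after L2 α=1: [224, 190, 88]
after L3 α=5/7: [224, 1320/7, 1236/7]
after L4 α=4/5: [696/5, 7536/35, 4008/35]
→ [139, 215, 115]

at x=1,y=3 over L1,L2,L3,L5:
after L1 α=2/3: [34/3, 100/3, 34/3]
after L2 α=4/5: [1414/15, 2452/15, 2938/15]
after L3 α=5/7: [18653/105, 797/15, 23126/105]
after L5 α=2/3: [45113/315, 4487/45, 38666/315]
→ [143, 100, 123]

(1,2) stack=L1,L2,L3,L5; from [0,0,0]:
after L1 α=1: [13, 229, 119]
after L2 α=1: [224, 190, 88]
after L3 α=5/7: [224, 1320/7, 1236/7]
after L5 α=1/3: [472/3, 2969/21, 3991/21]
→ [157, 141, 190]

at x=0,y=2 over L1,L2,L3,L5:
L1 α=4/5: [668/5, 116/5, 144/5]
L2 α=2/5: [3664/25, 2488/25, 1152/25]
L3 α=1/4: [12767/100, 4557/50, 1939/25]
L5 α=6/7: [66167/700, 16857/350, 1177/25]
→ [95, 48, 47]

query (1,2) [L1,L2,L3] — begin 0,0,0
+L1 (α=1) → [13, 229, 119]
+L2 (α=1) → [224, 190, 88]
+L3 (α=5/7) → [224, 1320/7, 1236/7]
= [224, 189, 177]

at x=0,y=0 over L1,L2,L3:
after L1 α=1/2: [64, 47, 98]
after L2 α=1: [89, 109, 86]
after L3 α=2/3: [173/3, 101, 596/3]
→ [58, 101, 199]

at x=0,y=0 over L1,L2,L3,L6:
+L1 (α=1/2) → [64, 47, 98]
+L2 (α=1) → [89, 109, 86]
+L3 (α=2/3) → [173/3, 101, 596/3]
+L6 (α=1/2) → [815/6, 119/2, 803/6]
= [136, 60, 134]

query (0,2) [L1,L2,L3,L6] — begin 0,0,0
after L1 α=4/5: [668/5, 116/5, 144/5]
after L2 α=2/5: [3664/25, 2488/25, 1152/25]
after L3 α=1/4: [12767/100, 4557/50, 1939/25]
after L6 α=4/7: [57901/700, 45671/350, 6817/175]
= [83, 130, 39]


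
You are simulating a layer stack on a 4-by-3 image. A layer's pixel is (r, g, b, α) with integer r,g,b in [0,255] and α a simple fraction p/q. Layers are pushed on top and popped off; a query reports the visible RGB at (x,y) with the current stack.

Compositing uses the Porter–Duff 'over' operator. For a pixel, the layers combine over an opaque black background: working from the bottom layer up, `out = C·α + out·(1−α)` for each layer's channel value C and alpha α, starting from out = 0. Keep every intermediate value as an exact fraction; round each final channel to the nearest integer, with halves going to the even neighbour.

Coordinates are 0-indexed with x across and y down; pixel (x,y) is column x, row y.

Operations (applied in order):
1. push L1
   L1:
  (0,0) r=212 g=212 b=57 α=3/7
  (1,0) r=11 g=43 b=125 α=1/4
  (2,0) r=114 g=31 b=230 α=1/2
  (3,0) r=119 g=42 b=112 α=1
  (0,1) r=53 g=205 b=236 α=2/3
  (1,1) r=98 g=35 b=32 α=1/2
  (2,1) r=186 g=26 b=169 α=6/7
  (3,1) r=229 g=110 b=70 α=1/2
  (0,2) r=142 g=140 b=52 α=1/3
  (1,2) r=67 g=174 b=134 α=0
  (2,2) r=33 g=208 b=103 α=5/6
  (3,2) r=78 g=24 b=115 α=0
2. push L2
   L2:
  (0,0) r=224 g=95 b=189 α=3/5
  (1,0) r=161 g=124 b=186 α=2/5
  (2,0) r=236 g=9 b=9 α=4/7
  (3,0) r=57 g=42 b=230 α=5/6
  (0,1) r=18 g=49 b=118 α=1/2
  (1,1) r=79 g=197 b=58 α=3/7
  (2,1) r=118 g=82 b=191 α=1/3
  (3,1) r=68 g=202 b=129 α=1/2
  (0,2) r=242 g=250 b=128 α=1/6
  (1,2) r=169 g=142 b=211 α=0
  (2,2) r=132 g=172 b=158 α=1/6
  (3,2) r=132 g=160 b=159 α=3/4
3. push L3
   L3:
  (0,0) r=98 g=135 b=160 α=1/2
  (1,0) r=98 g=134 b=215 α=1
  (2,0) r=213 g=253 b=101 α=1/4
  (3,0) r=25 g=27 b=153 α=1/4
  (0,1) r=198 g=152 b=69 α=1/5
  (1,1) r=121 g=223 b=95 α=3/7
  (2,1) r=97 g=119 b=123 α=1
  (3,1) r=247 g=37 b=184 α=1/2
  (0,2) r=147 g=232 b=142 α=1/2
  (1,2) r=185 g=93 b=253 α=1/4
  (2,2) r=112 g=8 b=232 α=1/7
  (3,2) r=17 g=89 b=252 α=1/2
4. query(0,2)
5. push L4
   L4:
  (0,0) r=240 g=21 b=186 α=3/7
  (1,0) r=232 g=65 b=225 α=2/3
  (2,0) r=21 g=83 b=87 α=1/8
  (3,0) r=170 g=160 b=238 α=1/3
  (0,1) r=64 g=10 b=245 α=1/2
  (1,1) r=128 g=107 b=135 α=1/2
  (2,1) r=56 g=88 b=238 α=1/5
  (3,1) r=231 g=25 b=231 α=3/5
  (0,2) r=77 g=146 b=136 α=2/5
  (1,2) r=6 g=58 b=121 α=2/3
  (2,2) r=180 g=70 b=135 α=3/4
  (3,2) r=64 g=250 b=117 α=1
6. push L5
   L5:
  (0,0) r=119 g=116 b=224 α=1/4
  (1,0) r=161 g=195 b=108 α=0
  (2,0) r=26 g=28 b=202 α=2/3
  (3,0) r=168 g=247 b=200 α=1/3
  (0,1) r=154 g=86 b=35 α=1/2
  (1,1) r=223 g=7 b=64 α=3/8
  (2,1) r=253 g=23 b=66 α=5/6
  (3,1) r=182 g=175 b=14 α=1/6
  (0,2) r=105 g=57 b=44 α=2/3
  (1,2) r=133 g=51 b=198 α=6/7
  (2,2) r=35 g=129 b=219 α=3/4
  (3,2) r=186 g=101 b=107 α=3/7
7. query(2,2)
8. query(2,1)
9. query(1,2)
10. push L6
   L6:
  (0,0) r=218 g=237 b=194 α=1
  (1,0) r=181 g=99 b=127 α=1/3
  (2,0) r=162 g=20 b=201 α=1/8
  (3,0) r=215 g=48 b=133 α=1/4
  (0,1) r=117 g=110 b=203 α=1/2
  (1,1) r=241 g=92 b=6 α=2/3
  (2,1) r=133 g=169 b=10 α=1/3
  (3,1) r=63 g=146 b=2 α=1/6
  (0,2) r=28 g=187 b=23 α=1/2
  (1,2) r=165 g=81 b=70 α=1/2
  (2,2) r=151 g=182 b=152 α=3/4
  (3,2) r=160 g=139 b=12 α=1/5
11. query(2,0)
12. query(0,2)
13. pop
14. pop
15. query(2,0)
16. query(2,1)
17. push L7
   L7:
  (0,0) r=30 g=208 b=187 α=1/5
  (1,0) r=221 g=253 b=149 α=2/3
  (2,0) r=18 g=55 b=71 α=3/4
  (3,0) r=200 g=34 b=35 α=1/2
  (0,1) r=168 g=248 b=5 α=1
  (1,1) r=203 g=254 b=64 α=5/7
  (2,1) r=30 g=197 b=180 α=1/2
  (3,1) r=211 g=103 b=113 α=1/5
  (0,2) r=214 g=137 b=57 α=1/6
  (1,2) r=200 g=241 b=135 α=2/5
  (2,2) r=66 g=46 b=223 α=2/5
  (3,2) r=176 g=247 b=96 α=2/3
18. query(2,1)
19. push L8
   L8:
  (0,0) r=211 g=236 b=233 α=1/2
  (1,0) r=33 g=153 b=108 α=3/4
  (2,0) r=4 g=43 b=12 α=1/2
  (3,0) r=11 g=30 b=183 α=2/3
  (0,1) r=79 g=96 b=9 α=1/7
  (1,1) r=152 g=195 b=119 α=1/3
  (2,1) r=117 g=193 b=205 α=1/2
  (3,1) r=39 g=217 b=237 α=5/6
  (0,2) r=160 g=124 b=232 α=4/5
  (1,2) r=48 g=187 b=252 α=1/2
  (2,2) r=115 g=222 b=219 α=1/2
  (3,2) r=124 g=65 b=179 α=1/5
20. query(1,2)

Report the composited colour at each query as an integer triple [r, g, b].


query (0,2) [L1,L2,L3] — begin 0,0,0
+L1 (α=1/3) → [142/3, 140/3, 52/3]
+L2 (α=1/6) → [718/9, 725/9, 322/9]
+L3 (α=1/2) → [2041/18, 2813/18, 800/9]
= [113, 156, 89]

query (2,2) [L1,L2,L3,L4,L5] — begin 0,0,0
+L1 (α=5/6) → [55/2, 520/3, 515/6]
+L2 (α=1/6) → [539/12, 1558/9, 3523/36]
+L3 (α=1/7) → [109/2, 3140/21, 4915/42]
+L4 (α=3/4) → [1189/8, 3775/42, 21925/168]
+L5 (α=3/4) → [2029/32, 20029/168, 132301/672]
= [63, 119, 197]

(2,1) stack=L1,L2,L3,L4,L5; from [0,0,0]:
after L1 α=6/7: [1116/7, 156/7, 1014/7]
after L2 α=1/3: [3058/21, 886/21, 3365/21]
after L3 α=1: [97, 119, 123]
after L4 α=1/5: [444/5, 564/5, 146]
after L5 α=5/6: [6769/30, 1139/30, 238/3]
→ [226, 38, 79]

(1,2) stack=L1,L2,L3,L4,L5; from [0,0,0]:
+L1 (α=0) → [0, 0, 0]
+L2 (α=0) → [0, 0, 0]
+L3 (α=1/4) → [185/4, 93/4, 253/4]
+L4 (α=2/3) → [233/12, 557/12, 407/4]
+L5 (α=6/7) → [9809/84, 4229/84, 737/4]
→ [117, 50, 184]

(2,0) stack=L1,L2,L3,L4,L5,L6; from [0,0,0]:
L1 α=1/2: [57, 31/2, 115]
L2 α=4/7: [1115/7, 165/14, 381/7]
L3 α=1/4: [1209/7, 4037/56, 925/14]
L4 α=1/8: [615/4, 4701/64, 1099/16]
L5 α=2/3: [823/12, 8285/192, 2521/16]
L6 α=1/8: [7705/96, 61835/1536, 20863/128]
→ [80, 40, 163]

at x=0,y=2 over L1,L2,L3,L4,L5,L6:
after L1 α=1/3: [142/3, 140/3, 52/3]
after L2 α=1/6: [718/9, 725/9, 322/9]
after L3 α=1/2: [2041/18, 2813/18, 800/9]
after L4 α=2/5: [593/6, 913/6, 1616/15]
after L5 α=2/3: [1853/18, 1597/18, 2936/45]
after L6 α=1/2: [2357/36, 4963/36, 3971/90]
= [65, 138, 44]

(2,0) stack=L1,L2,L3,L4; from [0,0,0]:
after L1 α=1/2: [57, 31/2, 115]
after L2 α=4/7: [1115/7, 165/14, 381/7]
after L3 α=1/4: [1209/7, 4037/56, 925/14]
after L4 α=1/8: [615/4, 4701/64, 1099/16]
rounded: [154, 73, 69]

at x=2,y=1 over L1,L2,L3,L4:
L1 α=6/7: [1116/7, 156/7, 1014/7]
L2 α=1/3: [3058/21, 886/21, 3365/21]
L3 α=1: [97, 119, 123]
L4 α=1/5: [444/5, 564/5, 146]
→ [89, 113, 146]

(2,1) stack=L1,L2,L3,L4,L7; from [0,0,0]:
L1 α=6/7: [1116/7, 156/7, 1014/7]
L2 α=1/3: [3058/21, 886/21, 3365/21]
L3 α=1: [97, 119, 123]
L4 α=1/5: [444/5, 564/5, 146]
L7 α=1/2: [297/5, 1549/10, 163]
rounded: [59, 155, 163]

query (1,2) [L1,L2,L3,L4,L7,L8] — begin 0,0,0
L1 α=0: [0, 0, 0]
L2 α=0: [0, 0, 0]
L3 α=1/4: [185/4, 93/4, 253/4]
L4 α=2/3: [233/12, 557/12, 407/4]
L7 α=2/5: [1833/20, 497/4, 2301/20]
L8 α=1/2: [2793/40, 1245/8, 7341/40]
rounded: [70, 156, 184]


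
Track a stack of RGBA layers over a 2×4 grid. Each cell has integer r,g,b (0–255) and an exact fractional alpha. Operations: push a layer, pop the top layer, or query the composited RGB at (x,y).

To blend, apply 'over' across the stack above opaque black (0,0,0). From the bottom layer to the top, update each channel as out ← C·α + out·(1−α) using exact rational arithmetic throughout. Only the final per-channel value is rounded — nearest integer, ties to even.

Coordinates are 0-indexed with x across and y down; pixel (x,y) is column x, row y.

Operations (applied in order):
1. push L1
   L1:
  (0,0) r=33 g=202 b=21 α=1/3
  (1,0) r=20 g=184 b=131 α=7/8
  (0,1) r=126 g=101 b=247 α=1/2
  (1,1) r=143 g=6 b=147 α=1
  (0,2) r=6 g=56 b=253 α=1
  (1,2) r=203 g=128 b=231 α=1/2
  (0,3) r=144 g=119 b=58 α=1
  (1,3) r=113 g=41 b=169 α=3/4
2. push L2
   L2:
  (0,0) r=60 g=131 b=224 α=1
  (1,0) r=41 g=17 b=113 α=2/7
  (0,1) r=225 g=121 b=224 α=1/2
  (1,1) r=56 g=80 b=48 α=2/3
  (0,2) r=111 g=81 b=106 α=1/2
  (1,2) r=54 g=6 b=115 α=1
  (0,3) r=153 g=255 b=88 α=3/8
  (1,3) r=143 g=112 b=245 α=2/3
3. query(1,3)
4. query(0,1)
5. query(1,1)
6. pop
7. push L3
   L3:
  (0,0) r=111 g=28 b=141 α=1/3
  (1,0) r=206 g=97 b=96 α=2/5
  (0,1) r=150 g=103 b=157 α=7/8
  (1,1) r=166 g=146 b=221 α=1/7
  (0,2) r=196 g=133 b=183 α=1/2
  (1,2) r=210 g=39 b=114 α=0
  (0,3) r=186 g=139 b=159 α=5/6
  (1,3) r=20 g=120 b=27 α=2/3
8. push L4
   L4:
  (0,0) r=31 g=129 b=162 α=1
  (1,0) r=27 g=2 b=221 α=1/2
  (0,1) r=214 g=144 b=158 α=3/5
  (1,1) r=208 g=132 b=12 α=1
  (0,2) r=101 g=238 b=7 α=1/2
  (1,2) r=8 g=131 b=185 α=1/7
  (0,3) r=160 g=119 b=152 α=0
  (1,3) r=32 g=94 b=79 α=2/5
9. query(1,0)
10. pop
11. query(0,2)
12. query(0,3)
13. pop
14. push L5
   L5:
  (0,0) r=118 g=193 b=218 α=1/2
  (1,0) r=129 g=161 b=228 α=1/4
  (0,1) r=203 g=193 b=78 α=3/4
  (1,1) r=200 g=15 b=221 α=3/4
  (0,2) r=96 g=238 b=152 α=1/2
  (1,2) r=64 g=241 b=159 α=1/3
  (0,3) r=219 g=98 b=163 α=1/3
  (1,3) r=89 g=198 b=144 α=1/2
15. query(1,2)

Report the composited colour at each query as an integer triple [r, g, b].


at x=1,y=3 over L1,L2:
after L1 α=3/4: [339/4, 123/4, 507/4]
after L2 α=2/3: [1483/12, 1019/12, 2467/12]
rounded: [124, 85, 206]

query (0,1) [L1,L2] — begin 0,0,0
+L1 (α=1/2) → [63, 101/2, 247/2]
+L2 (α=1/2) → [144, 343/4, 695/4]
= [144, 86, 174]

at x=1,y=1 over L1,L2:
L1 α=1: [143, 6, 147]
L2 α=2/3: [85, 166/3, 81]
= [85, 55, 81]

query (1,0) [L1,L3,L4] — begin 0,0,0
+L1 (α=7/8) → [35/2, 161, 917/8]
+L3 (α=2/5) → [929/10, 677/5, 4287/40]
+L4 (α=1/2) → [1199/20, 687/10, 13127/80]
rounded: [60, 69, 164]

(0,2) stack=L1,L3; from [0,0,0]:
after L1 α=1: [6, 56, 253]
after L3 α=1/2: [101, 189/2, 218]
= [101, 94, 218]

query (0,3) [L1,L3] — begin 0,0,0
L1 α=1: [144, 119, 58]
L3 α=5/6: [179, 407/3, 853/6]
→ [179, 136, 142]

query (1,2) [L1,L5] — begin 0,0,0
after L1 α=1/2: [203/2, 64, 231/2]
after L5 α=1/3: [89, 123, 130]
= [89, 123, 130]


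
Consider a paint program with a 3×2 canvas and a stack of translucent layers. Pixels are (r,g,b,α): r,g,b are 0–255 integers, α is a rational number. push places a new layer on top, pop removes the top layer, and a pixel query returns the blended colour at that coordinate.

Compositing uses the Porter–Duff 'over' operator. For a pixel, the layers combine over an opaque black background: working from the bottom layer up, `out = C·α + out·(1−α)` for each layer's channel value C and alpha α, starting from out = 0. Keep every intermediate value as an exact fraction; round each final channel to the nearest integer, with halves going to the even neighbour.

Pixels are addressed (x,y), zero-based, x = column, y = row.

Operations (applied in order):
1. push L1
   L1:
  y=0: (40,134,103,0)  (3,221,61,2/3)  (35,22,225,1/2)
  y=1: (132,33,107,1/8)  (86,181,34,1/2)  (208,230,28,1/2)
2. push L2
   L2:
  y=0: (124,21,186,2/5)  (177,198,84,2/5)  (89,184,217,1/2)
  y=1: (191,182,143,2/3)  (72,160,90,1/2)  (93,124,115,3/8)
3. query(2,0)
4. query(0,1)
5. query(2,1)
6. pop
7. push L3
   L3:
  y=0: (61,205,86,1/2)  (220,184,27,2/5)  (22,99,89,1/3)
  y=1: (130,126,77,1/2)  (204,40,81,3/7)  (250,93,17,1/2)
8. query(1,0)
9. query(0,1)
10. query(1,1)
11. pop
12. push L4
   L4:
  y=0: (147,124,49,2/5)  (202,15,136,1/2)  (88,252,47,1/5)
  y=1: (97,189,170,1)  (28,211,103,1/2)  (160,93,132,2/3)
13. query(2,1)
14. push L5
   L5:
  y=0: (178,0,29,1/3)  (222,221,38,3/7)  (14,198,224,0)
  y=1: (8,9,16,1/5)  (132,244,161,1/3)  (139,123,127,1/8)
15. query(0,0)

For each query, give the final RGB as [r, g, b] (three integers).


(2,0) stack=L1,L2; from [0,0,0]:
after L1 α=1/2: [35/2, 11, 225/2]
after L2 α=1/2: [213/4, 195/2, 659/4]
rounded: [53, 98, 165]

query (0,1) [L1,L2] — begin 0,0,0
L1 α=1/8: [33/2, 33/8, 107/8]
L2 α=2/3: [797/6, 2945/24, 2395/24]
rounded: [133, 123, 100]

(2,1) stack=L1,L2; from [0,0,0]:
after L1 α=1/2: [104, 115, 14]
after L2 α=3/8: [799/8, 947/8, 415/8]
rounded: [100, 118, 52]

query (1,0) [L1,L3] — begin 0,0,0
+L1 (α=2/3) → [2, 442/3, 122/3]
+L3 (α=2/5) → [446/5, 162, 176/5]
rounded: [89, 162, 35]

at x=0,y=1 over L1,L3:
+L1 (α=1/8) → [33/2, 33/8, 107/8]
+L3 (α=1/2) → [293/4, 1041/16, 723/16]
= [73, 65, 45]

query (1,1) [L1,L3] — begin 0,0,0
after L1 α=1/2: [43, 181/2, 17]
after L3 α=3/7: [112, 482/7, 311/7]
= [112, 69, 44]

query (2,1) [L1,L4] — begin 0,0,0
L1 α=1/2: [104, 115, 14]
L4 α=2/3: [424/3, 301/3, 278/3]
= [141, 100, 93]

(0,0) stack=L1,L4,L5; from [0,0,0]:
after L1 α=0: [0, 0, 0]
after L4 α=2/5: [294/5, 248/5, 98/5]
after L5 α=1/3: [1478/15, 496/15, 341/15]
rounded: [99, 33, 23]


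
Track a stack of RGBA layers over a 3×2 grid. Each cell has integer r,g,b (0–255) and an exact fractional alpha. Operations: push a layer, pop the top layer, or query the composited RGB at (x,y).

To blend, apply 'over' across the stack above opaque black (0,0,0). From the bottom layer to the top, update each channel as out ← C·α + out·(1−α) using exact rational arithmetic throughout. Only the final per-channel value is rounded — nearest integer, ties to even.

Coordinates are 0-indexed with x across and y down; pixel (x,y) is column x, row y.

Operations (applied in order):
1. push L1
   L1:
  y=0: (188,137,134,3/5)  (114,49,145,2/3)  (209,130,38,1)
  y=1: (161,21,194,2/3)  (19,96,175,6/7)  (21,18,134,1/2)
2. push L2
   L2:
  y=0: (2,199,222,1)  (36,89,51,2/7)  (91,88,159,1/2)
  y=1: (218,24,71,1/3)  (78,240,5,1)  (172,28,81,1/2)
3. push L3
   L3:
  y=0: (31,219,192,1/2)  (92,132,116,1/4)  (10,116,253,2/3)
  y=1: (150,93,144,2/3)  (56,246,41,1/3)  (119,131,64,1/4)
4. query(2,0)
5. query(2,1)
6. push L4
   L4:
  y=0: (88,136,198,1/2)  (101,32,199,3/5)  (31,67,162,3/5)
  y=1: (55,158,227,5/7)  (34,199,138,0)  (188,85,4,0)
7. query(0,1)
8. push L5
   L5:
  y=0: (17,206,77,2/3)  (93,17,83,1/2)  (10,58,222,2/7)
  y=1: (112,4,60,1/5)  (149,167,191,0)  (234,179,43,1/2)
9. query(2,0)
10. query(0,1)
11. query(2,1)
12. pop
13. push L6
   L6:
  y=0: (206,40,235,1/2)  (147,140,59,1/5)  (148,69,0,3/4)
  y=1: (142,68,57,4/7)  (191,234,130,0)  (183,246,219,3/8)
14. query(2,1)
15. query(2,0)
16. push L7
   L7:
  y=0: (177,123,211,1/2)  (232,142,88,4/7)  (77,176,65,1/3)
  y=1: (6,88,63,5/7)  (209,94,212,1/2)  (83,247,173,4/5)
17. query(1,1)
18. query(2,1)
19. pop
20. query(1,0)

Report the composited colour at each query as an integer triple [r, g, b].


(2,0) stack=L1,L2,L3; from [0,0,0]:
L1 α=1: [209, 130, 38]
L2 α=1/2: [150, 109, 197/2]
L3 α=2/3: [170/3, 341/3, 403/2]
→ [57, 114, 202]

at x=2,y=1 over L1,L2,L3:
+L1 (α=1/2) → [21/2, 9, 67]
+L2 (α=1/2) → [365/4, 37/2, 74]
+L3 (α=1/4) → [1571/16, 373/8, 143/2]
→ [98, 47, 72]

at x=0,y=1 over L1,L2,L3,L4:
L1 α=2/3: [322/3, 14, 388/3]
L2 α=1/3: [1298/9, 52/3, 989/9]
L3 α=2/3: [3998/27, 610/9, 3581/27]
L4 α=5/7: [2203/27, 1190/9, 5401/27]
= [82, 132, 200]

(2,0) stack=L1,L2,L3,L4,L5; from [0,0,0]:
after L1 α=1: [209, 130, 38]
after L2 α=1/2: [150, 109, 197/2]
after L3 α=2/3: [170/3, 341/3, 403/2]
after L4 α=3/5: [619/15, 257/3, 889/5]
after L5 α=2/7: [97/3, 1633/21, 1333/7]
→ [32, 78, 190]

(0,1) stack=L1,L2,L3,L4,L5; from [0,0,0]:
after L1 α=2/3: [322/3, 14, 388/3]
after L2 α=1/3: [1298/9, 52/3, 989/9]
after L3 α=2/3: [3998/27, 610/9, 3581/27]
after L4 α=5/7: [2203/27, 1190/9, 5401/27]
after L5 α=1/5: [11836/135, 4796/45, 23224/135]
→ [88, 107, 172]

query (2,1) [L1,L2,L3,L4,L5] — begin 0,0,0
L1 α=1/2: [21/2, 9, 67]
L2 α=1/2: [365/4, 37/2, 74]
L3 α=1/4: [1571/16, 373/8, 143/2]
L4 α=0: [1571/16, 373/8, 143/2]
L5 α=1/2: [5315/32, 1805/16, 229/4]
= [166, 113, 57]

query (2,1) [L1,L2,L3,L4,L6] — begin 0,0,0
L1 α=1/2: [21/2, 9, 67]
L2 α=1/2: [365/4, 37/2, 74]
L3 α=1/4: [1571/16, 373/8, 143/2]
L4 α=0: [1571/16, 373/8, 143/2]
L6 α=3/8: [16639/128, 7769/64, 2029/16]
rounded: [130, 121, 127]

query (2,0) [L1,L2,L3,L4,L6] — begin 0,0,0
+L1 (α=1) → [209, 130, 38]
+L2 (α=1/2) → [150, 109, 197/2]
+L3 (α=2/3) → [170/3, 341/3, 403/2]
+L4 (α=3/5) → [619/15, 257/3, 889/5]
+L6 (α=3/4) → [7279/60, 439/6, 889/20]
rounded: [121, 73, 44]

at x=1,y=1 over L1,L2,L3,L4,L6,L7:
L1 α=6/7: [114/7, 576/7, 150]
L2 α=1: [78, 240, 5]
L3 α=1/3: [212/3, 242, 17]
L4 α=0: [212/3, 242, 17]
L6 α=0: [212/3, 242, 17]
L7 α=1/2: [839/6, 168, 229/2]
= [140, 168, 114]

at x=2,y=1 over L1,L2,L3,L4,L6,L7:
L1 α=1/2: [21/2, 9, 67]
L2 α=1/2: [365/4, 37/2, 74]
L3 α=1/4: [1571/16, 373/8, 143/2]
L4 α=0: [1571/16, 373/8, 143/2]
L6 α=3/8: [16639/128, 7769/64, 2029/16]
L7 α=4/5: [11827/128, 71001/320, 13101/80]
→ [92, 222, 164]

at x=1,y=0 over L1,L2,L3,L4,L6:
L1 α=2/3: [76, 98/3, 290/3]
L2 α=2/7: [452/7, 1024/21, 1756/21]
L3 α=1/4: [500/7, 487/7, 642/7]
L4 α=3/5: [3121/35, 1646/35, 5463/35]
L6 α=1/5: [17629/175, 11484/175, 23917/175]
rounded: [101, 66, 137]


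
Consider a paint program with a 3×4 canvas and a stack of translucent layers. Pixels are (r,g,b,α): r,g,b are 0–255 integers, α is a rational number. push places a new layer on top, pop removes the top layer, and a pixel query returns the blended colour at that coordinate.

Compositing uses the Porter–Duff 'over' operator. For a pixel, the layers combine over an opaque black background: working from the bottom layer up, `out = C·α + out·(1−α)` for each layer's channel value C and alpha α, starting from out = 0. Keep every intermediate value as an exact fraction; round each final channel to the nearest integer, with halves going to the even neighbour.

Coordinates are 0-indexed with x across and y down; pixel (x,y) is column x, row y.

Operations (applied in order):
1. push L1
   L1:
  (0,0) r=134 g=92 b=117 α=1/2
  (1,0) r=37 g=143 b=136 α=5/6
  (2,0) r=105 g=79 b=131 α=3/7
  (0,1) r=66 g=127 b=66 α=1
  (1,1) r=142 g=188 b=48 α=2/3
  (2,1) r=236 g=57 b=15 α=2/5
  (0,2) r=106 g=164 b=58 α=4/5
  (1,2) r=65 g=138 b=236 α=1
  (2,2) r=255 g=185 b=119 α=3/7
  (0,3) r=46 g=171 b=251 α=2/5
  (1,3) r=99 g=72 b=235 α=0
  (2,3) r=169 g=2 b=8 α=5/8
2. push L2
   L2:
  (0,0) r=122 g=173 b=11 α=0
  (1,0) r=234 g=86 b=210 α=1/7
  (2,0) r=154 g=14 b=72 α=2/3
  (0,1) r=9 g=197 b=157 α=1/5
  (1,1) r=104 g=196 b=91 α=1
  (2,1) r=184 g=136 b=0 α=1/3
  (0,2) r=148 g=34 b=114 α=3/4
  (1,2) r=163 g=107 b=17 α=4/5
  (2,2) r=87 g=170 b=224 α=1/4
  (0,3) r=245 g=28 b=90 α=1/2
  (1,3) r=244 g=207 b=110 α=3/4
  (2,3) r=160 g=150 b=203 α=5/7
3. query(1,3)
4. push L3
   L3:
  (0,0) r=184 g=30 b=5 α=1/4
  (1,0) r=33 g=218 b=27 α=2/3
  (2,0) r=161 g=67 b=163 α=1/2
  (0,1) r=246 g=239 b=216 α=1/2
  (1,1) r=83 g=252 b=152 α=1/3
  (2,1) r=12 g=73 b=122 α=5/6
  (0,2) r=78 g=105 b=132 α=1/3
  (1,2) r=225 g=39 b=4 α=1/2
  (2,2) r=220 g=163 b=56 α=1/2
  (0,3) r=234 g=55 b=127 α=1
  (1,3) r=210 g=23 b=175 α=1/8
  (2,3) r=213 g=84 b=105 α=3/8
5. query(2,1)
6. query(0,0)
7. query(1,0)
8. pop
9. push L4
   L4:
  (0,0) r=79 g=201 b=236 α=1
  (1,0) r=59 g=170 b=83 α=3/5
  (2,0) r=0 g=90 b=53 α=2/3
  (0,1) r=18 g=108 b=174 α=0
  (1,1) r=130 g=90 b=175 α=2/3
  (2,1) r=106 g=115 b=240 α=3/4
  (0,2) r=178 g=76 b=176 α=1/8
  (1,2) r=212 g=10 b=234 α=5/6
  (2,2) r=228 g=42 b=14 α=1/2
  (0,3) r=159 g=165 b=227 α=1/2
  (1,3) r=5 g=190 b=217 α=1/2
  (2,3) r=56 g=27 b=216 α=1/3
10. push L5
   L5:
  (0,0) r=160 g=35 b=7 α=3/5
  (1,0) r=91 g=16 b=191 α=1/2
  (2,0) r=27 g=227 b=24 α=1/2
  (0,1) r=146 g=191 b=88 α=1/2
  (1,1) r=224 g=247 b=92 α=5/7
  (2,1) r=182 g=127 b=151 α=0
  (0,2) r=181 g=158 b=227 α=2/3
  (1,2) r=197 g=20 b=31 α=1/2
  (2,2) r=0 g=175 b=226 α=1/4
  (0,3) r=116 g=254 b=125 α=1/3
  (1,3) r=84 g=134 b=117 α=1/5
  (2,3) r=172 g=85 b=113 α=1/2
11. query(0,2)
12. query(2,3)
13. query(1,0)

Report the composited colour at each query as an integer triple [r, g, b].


(1,3) stack=L1,L2; from [0,0,0]:
after L1 α=0: [0, 0, 0]
after L2 α=3/4: [183, 621/4, 165/2]
= [183, 155, 82]

query (2,1) [L1,L2,L3] — begin 0,0,0
after L1 α=2/5: [472/5, 114/5, 6]
after L2 α=1/3: [1864/15, 908/15, 4]
after L3 α=5/6: [1382/45, 6383/90, 307/3]
rounded: [31, 71, 102]

(0,0) stack=L1,L2,L3; from [0,0,0]:
+L1 (α=1/2) → [67, 46, 117/2]
+L2 (α=0) → [67, 46, 117/2]
+L3 (α=1/4) → [385/4, 42, 361/8]
→ [96, 42, 45]

query (1,0) [L1,L2,L3] — begin 0,0,0
+L1 (α=5/6) → [185/6, 715/6, 340/3]
+L2 (α=1/7) → [419/7, 801/7, 890/7]
+L3 (α=2/3) → [881/21, 3853/21, 1268/21]
= [42, 183, 60]

at x=0,y=2 over L1,L2,L4,L5:
after L1 α=4/5: [424/5, 656/5, 232/5]
after L2 α=3/4: [661/5, 583/10, 971/10]
after L4 α=1/8: [5517/40, 4841/80, 8557/80]
after L5 α=2/3: [19997/120, 30121/240, 14959/80]
= [167, 126, 187]

(2,3) stack=L1,L2,L4,L5; from [0,0,0]:
+L1 (α=5/8) → [845/8, 5/4, 5]
+L2 (α=5/7) → [4045/28, 215/2, 1025/7]
+L4 (α=1/3) → [4829/42, 242/3, 3562/21]
+L5 (α=1/2) → [12053/84, 497/6, 5935/42]
= [143, 83, 141]

at x=1,y=0 over L1,L2,L4,L5:
L1 α=5/6: [185/6, 715/6, 340/3]
L2 α=1/7: [419/7, 801/7, 890/7]
L4 α=3/5: [2077/35, 5172/35, 3523/35]
L5 α=1/2: [2631/35, 2866/35, 5104/35]
= [75, 82, 146]


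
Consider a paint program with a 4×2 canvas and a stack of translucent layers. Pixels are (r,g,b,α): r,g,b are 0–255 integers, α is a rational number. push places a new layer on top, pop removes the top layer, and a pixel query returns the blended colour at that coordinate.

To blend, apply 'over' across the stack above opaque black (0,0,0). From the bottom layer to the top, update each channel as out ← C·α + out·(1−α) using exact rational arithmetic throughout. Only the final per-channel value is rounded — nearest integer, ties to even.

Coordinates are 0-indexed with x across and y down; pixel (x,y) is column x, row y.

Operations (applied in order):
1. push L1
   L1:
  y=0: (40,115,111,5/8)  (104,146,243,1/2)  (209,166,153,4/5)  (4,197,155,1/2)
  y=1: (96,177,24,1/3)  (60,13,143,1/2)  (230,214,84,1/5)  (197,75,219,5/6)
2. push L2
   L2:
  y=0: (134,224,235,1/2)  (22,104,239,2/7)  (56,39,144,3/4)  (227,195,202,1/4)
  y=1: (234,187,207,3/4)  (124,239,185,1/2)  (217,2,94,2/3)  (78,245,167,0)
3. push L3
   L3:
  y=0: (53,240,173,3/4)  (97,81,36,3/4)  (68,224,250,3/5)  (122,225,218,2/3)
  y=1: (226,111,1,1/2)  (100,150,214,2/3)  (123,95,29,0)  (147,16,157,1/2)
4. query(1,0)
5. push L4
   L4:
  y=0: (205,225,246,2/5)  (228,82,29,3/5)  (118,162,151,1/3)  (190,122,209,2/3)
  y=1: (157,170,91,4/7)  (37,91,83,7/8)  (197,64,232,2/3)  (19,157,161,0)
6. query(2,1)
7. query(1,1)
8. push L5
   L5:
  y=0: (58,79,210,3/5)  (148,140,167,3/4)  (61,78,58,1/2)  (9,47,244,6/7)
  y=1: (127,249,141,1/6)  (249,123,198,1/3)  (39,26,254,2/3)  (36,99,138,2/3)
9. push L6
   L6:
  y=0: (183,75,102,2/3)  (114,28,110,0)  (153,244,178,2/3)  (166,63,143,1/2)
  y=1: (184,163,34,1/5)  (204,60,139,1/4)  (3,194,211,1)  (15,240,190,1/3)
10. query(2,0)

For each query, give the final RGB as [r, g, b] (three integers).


at x=1,y=0 over L1,L2,L3:
L1 α=1/2: [52, 73, 243/2]
L2 α=2/7: [304/7, 573/7, 2171/14]
L3 α=3/4: [2341/28, 1137/14, 3683/56]
= [84, 81, 66]

at x=2,y=1 over L1,L2,L3,L4:
L1 α=1/5: [46, 214/5, 84/5]
L2 α=2/3: [160, 78/5, 1024/15]
L3 α=0: [160, 78/5, 1024/15]
L4 α=2/3: [554/3, 718/15, 7984/45]
→ [185, 48, 177]

at x=1,y=1 over L1,L2,L3,L4:
+L1 (α=1/2) → [30, 13/2, 143/2]
+L2 (α=1/2) → [77, 491/4, 513/4]
+L3 (α=2/3) → [277/3, 1691/12, 2225/12]
+L4 (α=7/8) → [527/12, 9335/96, 9197/96]
rounded: [44, 97, 96]

(2,0) stack=L1,L2,L3,L4,L5,L6; from [0,0,0]:
L1 α=4/5: [836/5, 664/5, 612/5]
L2 α=3/4: [419/5, 1249/20, 693/5]
L3 α=3/5: [1858/25, 7969/50, 5136/25]
L4 α=1/3: [2222/25, 12019/75, 14047/75]
L5 α=1/2: [3747/50, 17869/150, 18397/150]
L6 α=2/3: [6349/50, 91069/450, 71797/450]
= [127, 202, 160]


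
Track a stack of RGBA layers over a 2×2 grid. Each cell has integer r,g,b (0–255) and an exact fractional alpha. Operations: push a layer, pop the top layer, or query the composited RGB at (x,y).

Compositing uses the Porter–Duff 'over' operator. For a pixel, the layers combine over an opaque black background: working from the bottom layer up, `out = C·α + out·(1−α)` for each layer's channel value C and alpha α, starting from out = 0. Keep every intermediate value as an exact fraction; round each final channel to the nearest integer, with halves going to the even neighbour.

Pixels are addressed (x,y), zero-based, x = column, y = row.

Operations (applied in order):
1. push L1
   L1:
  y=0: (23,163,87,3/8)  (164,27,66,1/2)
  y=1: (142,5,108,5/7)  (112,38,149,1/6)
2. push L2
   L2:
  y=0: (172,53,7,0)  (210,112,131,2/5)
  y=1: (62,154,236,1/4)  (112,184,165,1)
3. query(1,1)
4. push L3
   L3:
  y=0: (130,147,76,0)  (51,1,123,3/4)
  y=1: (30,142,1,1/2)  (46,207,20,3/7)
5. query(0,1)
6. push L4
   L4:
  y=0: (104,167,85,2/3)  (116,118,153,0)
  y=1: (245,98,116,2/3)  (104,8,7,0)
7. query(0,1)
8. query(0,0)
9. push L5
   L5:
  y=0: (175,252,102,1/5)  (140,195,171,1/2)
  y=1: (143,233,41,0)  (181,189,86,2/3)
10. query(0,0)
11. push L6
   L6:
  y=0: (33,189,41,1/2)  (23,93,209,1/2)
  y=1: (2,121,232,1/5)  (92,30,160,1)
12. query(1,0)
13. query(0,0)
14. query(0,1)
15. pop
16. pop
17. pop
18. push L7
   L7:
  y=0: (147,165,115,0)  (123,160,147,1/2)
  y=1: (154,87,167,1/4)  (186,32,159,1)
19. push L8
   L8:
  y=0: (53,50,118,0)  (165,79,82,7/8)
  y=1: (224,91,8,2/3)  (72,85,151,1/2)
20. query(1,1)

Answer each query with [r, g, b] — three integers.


query (1,1) [L1,L2] — begin 0,0,0
after L1 α=1/6: [56/3, 19/3, 149/6]
after L2 α=1: [112, 184, 165]
= [112, 184, 165]

at x=0,y=1 over L1,L2,L3:
L1 α=5/7: [710/7, 25/7, 540/7]
L2 α=1/4: [641/7, 1153/28, 818/7]
L3 α=1/2: [851/14, 5129/56, 825/14]
rounded: [61, 92, 59]

at x=0,y=1 over L1,L2,L3,L4:
+L1 (α=5/7) → [710/7, 25/7, 540/7]
+L2 (α=1/4) → [641/7, 1153/28, 818/7]
+L3 (α=1/2) → [851/14, 5129/56, 825/14]
+L4 (α=2/3) → [7711/42, 16105/168, 4073/42]
= [184, 96, 97]

at x=0,y=0 over L1,L2,L3,L4:
+L1 (α=3/8) → [69/8, 489/8, 261/8]
+L2 (α=0) → [69/8, 489/8, 261/8]
+L3 (α=0) → [69/8, 489/8, 261/8]
+L4 (α=2/3) → [1733/24, 3161/24, 1621/24]
rounded: [72, 132, 68]

at x=0,y=0 over L1,L2,L3,L4,L5:
+L1 (α=3/8) → [69/8, 489/8, 261/8]
+L2 (α=0) → [69/8, 489/8, 261/8]
+L3 (α=0) → [69/8, 489/8, 261/8]
+L4 (α=2/3) → [1733/24, 3161/24, 1621/24]
+L5 (α=1/5) → [2783/30, 4673/30, 2233/30]
= [93, 156, 74]

(1,0) stack=L1,L2,L3,L4,L5,L6; from [0,0,0]:
L1 α=1/2: [82, 27/2, 33]
L2 α=2/5: [666/5, 529/10, 361/5]
L3 α=3/4: [1431/20, 559/40, 1103/10]
L4 α=0: [1431/20, 559/40, 1103/10]
L5 α=1/2: [4231/40, 8359/80, 2813/20]
L6 α=1/2: [5151/80, 15799/160, 6993/40]
→ [64, 99, 175]

query (0,0) [L1,L2,L3,L4,L5,L6] — begin 0,0,0
L1 α=3/8: [69/8, 489/8, 261/8]
L2 α=0: [69/8, 489/8, 261/8]
L3 α=0: [69/8, 489/8, 261/8]
L4 α=2/3: [1733/24, 3161/24, 1621/24]
L5 α=1/5: [2783/30, 4673/30, 2233/30]
L6 α=1/2: [3773/60, 10343/60, 3463/60]
rounded: [63, 172, 58]

query (0,1) [L1,L2,L3,L4,L5,L6] — begin 0,0,0
L1 α=5/7: [710/7, 25/7, 540/7]
L2 α=1/4: [641/7, 1153/28, 818/7]
L3 α=1/2: [851/14, 5129/56, 825/14]
L4 α=2/3: [7711/42, 16105/168, 4073/42]
L5 α=0: [7711/42, 16105/168, 4073/42]
L6 α=1/5: [15464/105, 21187/210, 13018/105]
= [147, 101, 124]

query (1,1) [L1,L2,L3,L7,L8] — begin 0,0,0
L1 α=1/6: [56/3, 19/3, 149/6]
L2 α=1: [112, 184, 165]
L3 α=3/7: [586/7, 1357/7, 720/7]
L7 α=1: [186, 32, 159]
L8 α=1/2: [129, 117/2, 155]
rounded: [129, 58, 155]


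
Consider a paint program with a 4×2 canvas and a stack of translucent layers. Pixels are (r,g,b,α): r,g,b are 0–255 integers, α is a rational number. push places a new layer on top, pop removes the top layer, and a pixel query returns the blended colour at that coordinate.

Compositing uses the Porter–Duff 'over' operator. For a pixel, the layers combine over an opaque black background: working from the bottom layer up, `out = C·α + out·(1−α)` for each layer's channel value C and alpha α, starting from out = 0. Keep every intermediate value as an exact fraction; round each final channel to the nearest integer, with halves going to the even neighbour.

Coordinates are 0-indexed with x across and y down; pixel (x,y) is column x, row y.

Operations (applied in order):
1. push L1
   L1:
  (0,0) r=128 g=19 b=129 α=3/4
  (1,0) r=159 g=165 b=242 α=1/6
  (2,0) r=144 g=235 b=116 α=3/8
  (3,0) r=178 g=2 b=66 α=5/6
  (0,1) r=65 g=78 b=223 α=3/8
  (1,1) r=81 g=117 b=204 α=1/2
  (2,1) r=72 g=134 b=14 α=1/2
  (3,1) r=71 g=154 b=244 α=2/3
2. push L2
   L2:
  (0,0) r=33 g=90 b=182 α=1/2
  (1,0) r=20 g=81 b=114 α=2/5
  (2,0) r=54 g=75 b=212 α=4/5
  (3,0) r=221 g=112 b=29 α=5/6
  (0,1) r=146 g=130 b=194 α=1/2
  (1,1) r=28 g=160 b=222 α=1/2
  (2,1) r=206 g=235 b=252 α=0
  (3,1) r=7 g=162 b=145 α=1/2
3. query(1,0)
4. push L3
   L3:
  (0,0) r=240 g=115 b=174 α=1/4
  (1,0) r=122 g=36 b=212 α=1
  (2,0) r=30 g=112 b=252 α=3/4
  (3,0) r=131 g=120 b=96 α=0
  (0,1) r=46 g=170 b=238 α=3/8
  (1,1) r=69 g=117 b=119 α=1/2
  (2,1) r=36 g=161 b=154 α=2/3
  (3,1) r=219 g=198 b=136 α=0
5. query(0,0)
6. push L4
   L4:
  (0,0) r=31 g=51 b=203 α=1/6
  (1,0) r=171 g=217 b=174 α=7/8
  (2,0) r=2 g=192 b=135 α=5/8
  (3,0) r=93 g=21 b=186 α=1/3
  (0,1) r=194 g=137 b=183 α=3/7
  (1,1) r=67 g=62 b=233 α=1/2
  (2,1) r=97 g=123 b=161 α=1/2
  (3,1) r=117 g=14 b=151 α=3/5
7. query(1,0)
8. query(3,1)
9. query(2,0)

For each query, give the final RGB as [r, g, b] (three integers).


(1,0) stack=L1,L2; from [0,0,0]:
L1 α=1/6: [53/2, 55/2, 121/3]
L2 α=2/5: [239/10, 489/10, 349/5]
= [24, 49, 70]

(0,0) stack=L1,L2,L3; from [0,0,0]:
L1 α=3/4: [96, 57/4, 387/4]
L2 α=1/2: [129/2, 417/8, 1115/8]
L3 α=1/4: [867/8, 2171/32, 4737/32]
→ [108, 68, 148]

at x=1,y=0 over L1,L2,L3,L4:
after L1 α=1/6: [53/2, 55/2, 121/3]
after L2 α=2/5: [239/10, 489/10, 349/5]
after L3 α=1: [122, 36, 212]
after L4 α=7/8: [1319/8, 1555/8, 715/4]
= [165, 194, 179]

(3,1) stack=L1,L2,L3,L4; from [0,0,0]:
L1 α=2/3: [142/3, 308/3, 488/3]
L2 α=1/2: [163/6, 397/3, 923/6]
L3 α=0: [163/6, 397/3, 923/6]
L4 α=3/5: [1216/15, 184/3, 2282/15]
= [81, 61, 152]

(2,0) stack=L1,L2,L3,L4; from [0,0,0]:
L1 α=3/8: [54, 705/8, 87/2]
L2 α=4/5: [54, 621/8, 1783/10]
L3 α=3/4: [36, 3309/32, 9343/40]
L4 α=5/8: [59/4, 40647/256, 55029/320]
= [15, 159, 172]


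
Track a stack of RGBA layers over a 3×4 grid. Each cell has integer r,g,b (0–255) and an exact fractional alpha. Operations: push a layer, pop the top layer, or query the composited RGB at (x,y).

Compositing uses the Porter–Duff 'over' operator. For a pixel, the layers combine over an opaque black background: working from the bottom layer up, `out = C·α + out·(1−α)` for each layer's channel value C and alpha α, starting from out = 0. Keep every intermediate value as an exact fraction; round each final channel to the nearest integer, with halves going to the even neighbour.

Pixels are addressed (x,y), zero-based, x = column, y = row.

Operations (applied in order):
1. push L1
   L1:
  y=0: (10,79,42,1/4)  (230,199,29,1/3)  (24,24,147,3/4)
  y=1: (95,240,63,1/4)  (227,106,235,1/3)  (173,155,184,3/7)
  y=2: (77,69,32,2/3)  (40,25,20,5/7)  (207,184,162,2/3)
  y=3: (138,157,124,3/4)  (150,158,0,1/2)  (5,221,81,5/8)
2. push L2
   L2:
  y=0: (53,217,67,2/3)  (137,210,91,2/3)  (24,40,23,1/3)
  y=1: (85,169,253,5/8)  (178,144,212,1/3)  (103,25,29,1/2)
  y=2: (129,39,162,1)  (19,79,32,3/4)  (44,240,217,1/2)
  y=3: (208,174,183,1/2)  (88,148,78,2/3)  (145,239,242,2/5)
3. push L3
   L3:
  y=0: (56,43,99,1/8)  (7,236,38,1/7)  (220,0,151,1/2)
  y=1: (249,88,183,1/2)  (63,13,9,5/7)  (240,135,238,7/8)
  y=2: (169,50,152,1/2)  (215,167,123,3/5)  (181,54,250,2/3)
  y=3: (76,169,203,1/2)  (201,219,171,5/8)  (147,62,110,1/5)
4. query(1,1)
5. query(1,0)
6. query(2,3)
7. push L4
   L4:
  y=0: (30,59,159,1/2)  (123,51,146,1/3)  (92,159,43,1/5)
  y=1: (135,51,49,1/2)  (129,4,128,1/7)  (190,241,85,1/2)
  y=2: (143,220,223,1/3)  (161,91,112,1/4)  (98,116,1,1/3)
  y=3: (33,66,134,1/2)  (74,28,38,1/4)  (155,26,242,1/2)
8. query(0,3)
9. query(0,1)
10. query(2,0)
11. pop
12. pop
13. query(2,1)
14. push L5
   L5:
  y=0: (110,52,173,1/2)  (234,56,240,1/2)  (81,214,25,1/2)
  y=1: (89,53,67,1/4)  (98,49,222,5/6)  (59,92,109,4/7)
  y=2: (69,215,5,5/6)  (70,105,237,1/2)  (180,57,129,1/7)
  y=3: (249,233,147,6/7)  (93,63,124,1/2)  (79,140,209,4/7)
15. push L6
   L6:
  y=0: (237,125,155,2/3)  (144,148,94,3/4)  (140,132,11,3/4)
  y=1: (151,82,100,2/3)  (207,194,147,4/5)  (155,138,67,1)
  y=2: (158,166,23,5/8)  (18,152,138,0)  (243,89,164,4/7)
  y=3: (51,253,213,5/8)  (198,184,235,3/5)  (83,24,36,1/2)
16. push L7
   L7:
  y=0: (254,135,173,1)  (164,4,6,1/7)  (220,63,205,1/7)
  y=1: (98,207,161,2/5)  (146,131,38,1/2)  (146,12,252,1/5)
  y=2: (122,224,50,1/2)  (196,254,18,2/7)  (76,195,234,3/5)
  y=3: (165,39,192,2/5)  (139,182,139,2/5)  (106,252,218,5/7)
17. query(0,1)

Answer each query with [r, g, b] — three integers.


at x=1,y=1 over L1,L2,L3:
+L1 (α=1/3) → [227/3, 106/3, 235/3]
+L2 (α=1/3) → [988/9, 644/9, 1106/9]
+L3 (α=5/7) → [4811/63, 1873/63, 2617/63]
rounded: [76, 30, 42]

(1,0) stack=L1,L2,L3; from [0,0,0]:
L1 α=1/3: [230/3, 199/3, 29/3]
L2 α=2/3: [1052/9, 1459/9, 575/9]
L3 α=1/7: [2125/21, 518/3, 1264/21]
→ [101, 173, 60]

(2,3) stack=L1,L2,L3; from [0,0,0]:
L1 α=5/8: [25/8, 1105/8, 405/8]
L2 α=2/5: [479/8, 7139/40, 5087/40]
L3 α=1/5: [773/10, 7759/50, 6187/50]
→ [77, 155, 124]

(0,3) stack=L1,L2,L3,L4; from [0,0,0]:
after L1 α=3/4: [207/2, 471/4, 93]
after L2 α=1/2: [623/4, 1167/8, 138]
after L3 α=1/2: [927/8, 2519/16, 341/2]
after L4 α=1/2: [1191/16, 3575/32, 609/4]
= [74, 112, 152]

query (0,1) [L1,L2,L3,L4] — begin 0,0,0
L1 α=1/4: [95/4, 60, 63/4]
L2 α=5/8: [1985/32, 1025/8, 5249/32]
L3 α=1/2: [9953/64, 1729/16, 11105/64]
L4 α=1/2: [18593/128, 2545/32, 14241/128]
rounded: [145, 80, 111]

at x=2,y=0 over L1,L2,L3,L4:
L1 α=3/4: [18, 18, 441/4]
L2 α=1/3: [20, 76/3, 487/6]
L3 α=1/2: [120, 38/3, 1393/12]
L4 α=1/5: [572/5, 629/15, 1522/15]
→ [114, 42, 101]

query (2,1) [L1,L2] — begin 0,0,0
L1 α=3/7: [519/7, 465/7, 552/7]
L2 α=1/2: [620/7, 320/7, 755/14]
rounded: [89, 46, 54]

query (0,1) [L1,L2,L5,L6,L7] — begin 0,0,0
+L1 (α=1/4) → [95/4, 60, 63/4]
+L2 (α=5/8) → [1985/32, 1025/8, 5249/32]
+L5 (α=1/4) → [8803/128, 3499/32, 17891/128]
+L6 (α=2/3) → [47459/384, 8747/96, 14497/128]
+L7 (α=2/5) → [72547/640, 4399/32, 84707/640]
rounded: [113, 137, 132]


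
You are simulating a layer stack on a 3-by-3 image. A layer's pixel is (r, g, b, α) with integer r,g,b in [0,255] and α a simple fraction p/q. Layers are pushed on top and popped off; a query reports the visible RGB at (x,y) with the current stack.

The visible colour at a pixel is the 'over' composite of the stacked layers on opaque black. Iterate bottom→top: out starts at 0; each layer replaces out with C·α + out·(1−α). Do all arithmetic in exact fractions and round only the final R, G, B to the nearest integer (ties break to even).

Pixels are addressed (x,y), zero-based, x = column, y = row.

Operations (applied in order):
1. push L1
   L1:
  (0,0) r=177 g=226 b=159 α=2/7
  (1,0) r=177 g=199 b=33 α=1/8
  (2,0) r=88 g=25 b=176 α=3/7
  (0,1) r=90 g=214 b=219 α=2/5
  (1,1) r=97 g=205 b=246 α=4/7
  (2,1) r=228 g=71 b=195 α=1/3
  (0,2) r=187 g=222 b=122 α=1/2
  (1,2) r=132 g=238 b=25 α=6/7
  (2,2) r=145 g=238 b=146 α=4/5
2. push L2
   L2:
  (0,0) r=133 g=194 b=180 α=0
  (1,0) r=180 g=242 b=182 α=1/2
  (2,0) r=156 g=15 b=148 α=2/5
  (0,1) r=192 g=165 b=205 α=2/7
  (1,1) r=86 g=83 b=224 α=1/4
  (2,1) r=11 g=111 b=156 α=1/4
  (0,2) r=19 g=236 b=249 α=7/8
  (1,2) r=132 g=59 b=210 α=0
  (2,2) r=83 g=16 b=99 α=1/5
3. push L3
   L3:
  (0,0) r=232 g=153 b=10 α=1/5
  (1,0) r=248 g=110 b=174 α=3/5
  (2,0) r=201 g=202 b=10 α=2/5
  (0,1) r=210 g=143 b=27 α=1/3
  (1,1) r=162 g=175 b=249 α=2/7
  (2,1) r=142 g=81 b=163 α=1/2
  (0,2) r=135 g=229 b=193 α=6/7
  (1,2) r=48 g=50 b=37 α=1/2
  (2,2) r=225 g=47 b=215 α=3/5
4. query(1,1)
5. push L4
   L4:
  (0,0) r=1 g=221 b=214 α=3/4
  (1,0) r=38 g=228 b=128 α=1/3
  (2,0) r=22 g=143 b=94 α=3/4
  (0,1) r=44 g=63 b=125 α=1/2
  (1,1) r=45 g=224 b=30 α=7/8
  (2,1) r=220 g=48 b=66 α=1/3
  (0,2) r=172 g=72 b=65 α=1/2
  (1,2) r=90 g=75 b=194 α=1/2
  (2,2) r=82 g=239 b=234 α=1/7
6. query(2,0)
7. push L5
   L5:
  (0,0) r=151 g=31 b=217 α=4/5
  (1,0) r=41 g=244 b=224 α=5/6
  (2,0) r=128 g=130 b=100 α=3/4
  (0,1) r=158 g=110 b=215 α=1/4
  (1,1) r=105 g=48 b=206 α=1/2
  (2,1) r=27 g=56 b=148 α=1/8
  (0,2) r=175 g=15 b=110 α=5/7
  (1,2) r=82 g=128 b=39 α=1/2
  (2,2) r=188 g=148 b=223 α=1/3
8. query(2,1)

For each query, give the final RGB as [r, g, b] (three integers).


(1,1) stack=L1,L2,L3; from [0,0,0]:
after L1 α=4/7: [388/7, 820/7, 984/7]
after L2 α=1/4: [883/14, 3041/28, 1130/7]
after L3 α=2/7: [8951/98, 25005/196, 9136/49]
rounded: [91, 128, 186]

(2,0) stack=L1,L2,L3,L4; from [0,0,0]:
+L1 (α=3/7) → [264/7, 75/7, 528/7]
+L2 (α=2/5) → [2976/35, 87/7, 3656/35]
+L3 (α=2/5) → [22998/175, 3089/35, 11668/175]
+L4 (α=3/4) → [8637/175, 4526/35, 30509/350]
= [49, 129, 87]

at x=2,y=1 over L1,L2,L3,L4,L5:
after L1 α=1/3: [76, 71/3, 65]
after L2 α=1/4: [239/4, 91/2, 351/4]
after L3 α=1/2: [807/8, 253/4, 1003/8]
after L4 α=1/3: [1687/12, 349/6, 1267/12]
after L5 α=1/8: [12133/96, 2779/48, 10645/96]
rounded: [126, 58, 111]
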